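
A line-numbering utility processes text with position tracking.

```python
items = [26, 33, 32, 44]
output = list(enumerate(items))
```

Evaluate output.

Step 1: enumerate pairs each element with its index:
  (0, 26)
  (1, 33)
  (2, 32)
  (3, 44)
Therefore output = [(0, 26), (1, 33), (2, 32), (3, 44)].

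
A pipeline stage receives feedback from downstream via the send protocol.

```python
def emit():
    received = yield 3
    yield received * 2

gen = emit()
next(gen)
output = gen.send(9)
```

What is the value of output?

Step 1: next(gen) advances to first yield, producing 3.
Step 2: send(9) resumes, received = 9.
Step 3: yield received * 2 = 9 * 2 = 18.
Therefore output = 18.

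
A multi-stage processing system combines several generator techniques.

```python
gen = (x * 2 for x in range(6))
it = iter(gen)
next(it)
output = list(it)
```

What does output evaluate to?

Step 1: Generator produces [0, 2, 4, 6, 8, 10].
Step 2: next(it) consumes first element (0).
Step 3: list(it) collects remaining: [2, 4, 6, 8, 10].
Therefore output = [2, 4, 6, 8, 10].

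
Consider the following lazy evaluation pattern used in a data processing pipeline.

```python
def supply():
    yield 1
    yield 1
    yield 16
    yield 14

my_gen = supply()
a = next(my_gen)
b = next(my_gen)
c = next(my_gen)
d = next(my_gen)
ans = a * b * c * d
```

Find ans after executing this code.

Step 1: Create generator and consume all values:
  a = next(my_gen) = 1
  b = next(my_gen) = 1
  c = next(my_gen) = 16
  d = next(my_gen) = 14
Step 2: ans = 1 * 1 * 16 * 14 = 224.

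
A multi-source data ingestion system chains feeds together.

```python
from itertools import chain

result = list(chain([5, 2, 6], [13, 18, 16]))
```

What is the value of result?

Step 1: chain() concatenates iterables: [5, 2, 6] + [13, 18, 16].
Therefore result = [5, 2, 6, 13, 18, 16].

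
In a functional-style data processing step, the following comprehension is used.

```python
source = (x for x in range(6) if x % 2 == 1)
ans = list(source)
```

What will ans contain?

Step 1: Filter range(6) keeping only odd values:
  x=0: even, excluded
  x=1: odd, included
  x=2: even, excluded
  x=3: odd, included
  x=4: even, excluded
  x=5: odd, included
Therefore ans = [1, 3, 5].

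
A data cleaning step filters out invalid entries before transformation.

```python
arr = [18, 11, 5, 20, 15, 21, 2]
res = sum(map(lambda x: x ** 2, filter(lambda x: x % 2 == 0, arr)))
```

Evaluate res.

Step 1: Filter even numbers from [18, 11, 5, 20, 15, 21, 2]: [18, 20, 2]
Step 2: Square each: [324, 400, 4]
Step 3: Sum = 728.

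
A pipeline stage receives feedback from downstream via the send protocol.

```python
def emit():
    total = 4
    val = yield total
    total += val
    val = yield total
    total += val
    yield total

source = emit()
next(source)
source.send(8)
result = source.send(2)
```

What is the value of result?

Step 1: next() -> yield total=4.
Step 2: send(8) -> val=8, total = 4+8 = 12, yield 12.
Step 3: send(2) -> val=2, total = 12+2 = 14, yield 14.
Therefore result = 14.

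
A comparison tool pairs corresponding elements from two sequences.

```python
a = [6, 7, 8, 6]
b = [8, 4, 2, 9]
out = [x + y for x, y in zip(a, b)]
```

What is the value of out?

Step 1: Add corresponding elements:
  6 + 8 = 14
  7 + 4 = 11
  8 + 2 = 10
  6 + 9 = 15
Therefore out = [14, 11, 10, 15].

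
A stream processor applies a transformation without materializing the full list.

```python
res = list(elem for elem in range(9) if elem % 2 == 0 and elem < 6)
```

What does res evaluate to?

Step 1: Filter range(9) where elem % 2 == 0 and elem < 6:
  elem=0: both conditions met, included
  elem=1: excluded (1 % 2 != 0)
  elem=2: both conditions met, included
  elem=3: excluded (3 % 2 != 0)
  elem=4: both conditions met, included
  elem=5: excluded (5 % 2 != 0)
  elem=6: excluded (6 >= 6)
  elem=7: excluded (7 % 2 != 0, 7 >= 6)
  elem=8: excluded (8 >= 6)
Therefore res = [0, 2, 4].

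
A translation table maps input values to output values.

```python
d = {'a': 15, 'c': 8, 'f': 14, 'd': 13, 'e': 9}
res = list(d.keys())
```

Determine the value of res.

Step 1: d.keys() returns the dictionary keys in insertion order.
Therefore res = ['a', 'c', 'f', 'd', 'e'].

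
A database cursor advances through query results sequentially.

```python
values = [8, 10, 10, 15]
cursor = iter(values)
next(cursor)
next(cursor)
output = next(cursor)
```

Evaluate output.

Step 1: Create iterator over [8, 10, 10, 15].
Step 2: next() consumes 8.
Step 3: next() consumes 10.
Step 4: next() returns 10.
Therefore output = 10.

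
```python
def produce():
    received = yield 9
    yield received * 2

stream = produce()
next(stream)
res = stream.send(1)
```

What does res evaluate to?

Step 1: next(stream) advances to first yield, producing 9.
Step 2: send(1) resumes, received = 1.
Step 3: yield received * 2 = 1 * 2 = 2.
Therefore res = 2.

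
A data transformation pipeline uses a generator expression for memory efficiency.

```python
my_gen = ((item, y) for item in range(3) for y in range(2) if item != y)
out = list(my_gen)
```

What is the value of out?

Step 1: Nested generator over range(3) x range(2) where item != y:
  (0, 0): excluded (item == y)
  (0, 1): included
  (1, 0): included
  (1, 1): excluded (item == y)
  (2, 0): included
  (2, 1): included
Therefore out = [(0, 1), (1, 0), (2, 0), (2, 1)].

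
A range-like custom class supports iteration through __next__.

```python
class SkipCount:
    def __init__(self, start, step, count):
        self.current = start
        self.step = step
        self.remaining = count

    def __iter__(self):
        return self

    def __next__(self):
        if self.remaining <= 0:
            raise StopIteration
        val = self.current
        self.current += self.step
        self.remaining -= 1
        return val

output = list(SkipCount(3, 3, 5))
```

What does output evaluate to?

Step 1: SkipCount starts at 3, increments by 3, for 5 steps:
  Yield 3, then current += 3
  Yield 6, then current += 3
  Yield 9, then current += 3
  Yield 12, then current += 3
  Yield 15, then current += 3
Therefore output = [3, 6, 9, 12, 15].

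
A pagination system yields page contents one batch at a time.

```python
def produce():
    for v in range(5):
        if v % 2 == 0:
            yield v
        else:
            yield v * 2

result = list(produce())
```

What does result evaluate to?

Step 1: For each v in range(5), yield v if even, else v*2:
  v=0 (even): yield 0
  v=1 (odd): yield 1*2 = 2
  v=2 (even): yield 2
  v=3 (odd): yield 3*2 = 6
  v=4 (even): yield 4
Therefore result = [0, 2, 2, 6, 4].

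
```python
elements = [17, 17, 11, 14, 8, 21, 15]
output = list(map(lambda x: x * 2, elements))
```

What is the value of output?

Step 1: Apply lambda x: x * 2 to each element:
  17 -> 34
  17 -> 34
  11 -> 22
  14 -> 28
  8 -> 16
  21 -> 42
  15 -> 30
Therefore output = [34, 34, 22, 28, 16, 42, 30].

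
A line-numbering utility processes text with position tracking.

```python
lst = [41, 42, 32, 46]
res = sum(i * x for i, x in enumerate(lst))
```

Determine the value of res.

Step 1: Compute i * x for each (i, x) in enumerate([41, 42, 32, 46]):
  i=0, x=41: 0*41 = 0
  i=1, x=42: 1*42 = 42
  i=2, x=32: 2*32 = 64
  i=3, x=46: 3*46 = 138
Step 2: sum = 0 + 42 + 64 + 138 = 244.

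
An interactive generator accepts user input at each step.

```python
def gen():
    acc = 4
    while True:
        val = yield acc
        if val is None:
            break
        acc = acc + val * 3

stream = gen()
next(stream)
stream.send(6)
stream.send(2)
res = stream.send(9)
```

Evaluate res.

Step 1: next() -> yield acc=4.
Step 2: send(6) -> val=6, acc = 4 + 6*3 = 22, yield 22.
Step 3: send(2) -> val=2, acc = 22 + 2*3 = 28, yield 28.
Step 4: send(9) -> val=9, acc = 28 + 9*3 = 55, yield 55.
Therefore res = 55.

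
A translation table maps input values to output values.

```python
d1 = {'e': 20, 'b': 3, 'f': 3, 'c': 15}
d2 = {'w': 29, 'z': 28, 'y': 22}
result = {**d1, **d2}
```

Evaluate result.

Step 1: Merge d1 and d2 (d2 values override on key conflicts).
Step 2: d1 has keys ['e', 'b', 'f', 'c'], d2 has keys ['w', 'z', 'y'].
Therefore result = {'e': 20, 'b': 3, 'f': 3, 'c': 15, 'w': 29, 'z': 28, 'y': 22}.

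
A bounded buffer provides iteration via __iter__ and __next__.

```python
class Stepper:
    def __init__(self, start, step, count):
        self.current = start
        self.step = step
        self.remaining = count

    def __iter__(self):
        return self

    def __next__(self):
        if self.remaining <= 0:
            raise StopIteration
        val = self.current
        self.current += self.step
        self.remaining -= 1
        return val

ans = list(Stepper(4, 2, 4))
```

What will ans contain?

Step 1: Stepper starts at 4, increments by 2, for 4 steps:
  Yield 4, then current += 2
  Yield 6, then current += 2
  Yield 8, then current += 2
  Yield 10, then current += 2
Therefore ans = [4, 6, 8, 10].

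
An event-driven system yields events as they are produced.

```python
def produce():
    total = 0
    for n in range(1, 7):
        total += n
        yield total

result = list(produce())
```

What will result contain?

Step 1: Generator accumulates running sum:
  n=1: total = 1, yield 1
  n=2: total = 3, yield 3
  n=3: total = 6, yield 6
  n=4: total = 10, yield 10
  n=5: total = 15, yield 15
  n=6: total = 21, yield 21
Therefore result = [1, 3, 6, 10, 15, 21].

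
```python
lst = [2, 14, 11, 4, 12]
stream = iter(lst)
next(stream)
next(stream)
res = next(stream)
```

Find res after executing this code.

Step 1: Create iterator over [2, 14, 11, 4, 12].
Step 2: next() consumes 2.
Step 3: next() consumes 14.
Step 4: next() returns 11.
Therefore res = 11.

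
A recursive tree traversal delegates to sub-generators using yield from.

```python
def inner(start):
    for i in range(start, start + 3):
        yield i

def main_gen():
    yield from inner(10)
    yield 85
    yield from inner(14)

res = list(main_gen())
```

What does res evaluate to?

Step 1: main_gen() delegates to inner(10):
  yield 10
  yield 11
  yield 12
Step 2: yield 85
Step 3: Delegates to inner(14):
  yield 14
  yield 15
  yield 16
Therefore res = [10, 11, 12, 85, 14, 15, 16].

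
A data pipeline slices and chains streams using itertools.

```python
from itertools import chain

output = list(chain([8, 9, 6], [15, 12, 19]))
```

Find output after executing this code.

Step 1: chain() concatenates iterables: [8, 9, 6] + [15, 12, 19].
Therefore output = [8, 9, 6, 15, 12, 19].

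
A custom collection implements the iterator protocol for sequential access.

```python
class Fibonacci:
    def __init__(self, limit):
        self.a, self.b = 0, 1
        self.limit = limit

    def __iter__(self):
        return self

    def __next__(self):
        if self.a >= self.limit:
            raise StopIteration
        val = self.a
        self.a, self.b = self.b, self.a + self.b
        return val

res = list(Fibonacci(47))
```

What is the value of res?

Step 1: Fibonacci-like sequence (a=0, b=1) until >= 47:
  Yield 0, then a,b = 1,1
  Yield 1, then a,b = 1,2
  Yield 1, then a,b = 2,3
  Yield 2, then a,b = 3,5
  Yield 3, then a,b = 5,8
  Yield 5, then a,b = 8,13
  Yield 8, then a,b = 13,21
  Yield 13, then a,b = 21,34
  Yield 21, then a,b = 34,55
  Yield 34, then a,b = 55,89
Step 2: 55 >= 47, stop.
Therefore res = [0, 1, 1, 2, 3, 5, 8, 13, 21, 34].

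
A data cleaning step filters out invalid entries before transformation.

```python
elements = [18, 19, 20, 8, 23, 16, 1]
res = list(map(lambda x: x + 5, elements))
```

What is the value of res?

Step 1: Apply lambda x: x + 5 to each element:
  18 -> 23
  19 -> 24
  20 -> 25
  8 -> 13
  23 -> 28
  16 -> 21
  1 -> 6
Therefore res = [23, 24, 25, 13, 28, 21, 6].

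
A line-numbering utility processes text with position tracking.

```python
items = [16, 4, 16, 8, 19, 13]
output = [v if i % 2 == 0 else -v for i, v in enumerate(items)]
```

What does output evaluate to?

Step 1: For each (i, v), keep v if i is even, negate if odd:
  i=0 (even): keep 16
  i=1 (odd): negate to -4
  i=2 (even): keep 16
  i=3 (odd): negate to -8
  i=4 (even): keep 19
  i=5 (odd): negate to -13
Therefore output = [16, -4, 16, -8, 19, -13].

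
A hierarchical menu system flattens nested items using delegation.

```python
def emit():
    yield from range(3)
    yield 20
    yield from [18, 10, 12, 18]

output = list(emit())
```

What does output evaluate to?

Step 1: Trace yields in order:
  yield 0
  yield 1
  yield 2
  yield 20
  yield 18
  yield 10
  yield 12
  yield 18
Therefore output = [0, 1, 2, 20, 18, 10, 12, 18].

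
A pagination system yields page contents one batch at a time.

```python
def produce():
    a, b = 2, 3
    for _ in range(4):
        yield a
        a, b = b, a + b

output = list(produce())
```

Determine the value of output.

Step 1: Fibonacci-like sequence starting with a=2, b=3:
  Iteration 1: yield a=2, then a,b = 3,5
  Iteration 2: yield a=3, then a,b = 5,8
  Iteration 3: yield a=5, then a,b = 8,13
  Iteration 4: yield a=8, then a,b = 13,21
Therefore output = [2, 3, 5, 8].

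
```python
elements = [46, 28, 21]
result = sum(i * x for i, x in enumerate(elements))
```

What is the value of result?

Step 1: Compute i * x for each (i, x) in enumerate([46, 28, 21]):
  i=0, x=46: 0*46 = 0
  i=1, x=28: 1*28 = 28
  i=2, x=21: 2*21 = 42
Step 2: sum = 0 + 28 + 42 = 70.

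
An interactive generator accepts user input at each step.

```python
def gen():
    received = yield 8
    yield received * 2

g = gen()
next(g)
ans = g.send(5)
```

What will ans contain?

Step 1: next(g) advances to first yield, producing 8.
Step 2: send(5) resumes, received = 5.
Step 3: yield received * 2 = 5 * 2 = 10.
Therefore ans = 10.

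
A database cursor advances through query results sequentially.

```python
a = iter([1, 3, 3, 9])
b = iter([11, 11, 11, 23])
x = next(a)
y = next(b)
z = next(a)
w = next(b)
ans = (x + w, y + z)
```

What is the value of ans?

Step 1: a iterates [1, 3, 3, 9], b iterates [11, 11, 11, 23].
Step 2: x = next(a) = 1, y = next(b) = 11.
Step 3: z = next(a) = 3, w = next(b) = 11.
Step 4: ans = (1 + 11, 11 + 3) = (12, 14).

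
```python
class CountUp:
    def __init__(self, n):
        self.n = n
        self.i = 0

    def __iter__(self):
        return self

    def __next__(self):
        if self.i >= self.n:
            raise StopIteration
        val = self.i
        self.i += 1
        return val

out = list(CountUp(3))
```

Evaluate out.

Step 1: CountUp(3) creates an iterator counting 0 to 2.
Step 2: list() consumes all values: [0, 1, 2].
Therefore out = [0, 1, 2].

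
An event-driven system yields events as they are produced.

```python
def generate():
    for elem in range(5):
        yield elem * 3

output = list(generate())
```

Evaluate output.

Step 1: For each elem in range(5), yield elem * 3:
  elem=0: yield 0 * 3 = 0
  elem=1: yield 1 * 3 = 3
  elem=2: yield 2 * 3 = 6
  elem=3: yield 3 * 3 = 9
  elem=4: yield 4 * 3 = 12
Therefore output = [0, 3, 6, 9, 12].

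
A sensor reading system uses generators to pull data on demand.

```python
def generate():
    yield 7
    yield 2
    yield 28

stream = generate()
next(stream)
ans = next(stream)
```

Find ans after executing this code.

Step 1: generate() creates a generator.
Step 2: next(stream) yields 7 (consumed and discarded).
Step 3: next(stream) yields 2, assigned to ans.
Therefore ans = 2.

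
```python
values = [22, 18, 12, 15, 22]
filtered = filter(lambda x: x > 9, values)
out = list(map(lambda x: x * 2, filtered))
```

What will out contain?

Step 1: Filter values for elements > 9:
  22: kept
  18: kept
  12: kept
  15: kept
  22: kept
Step 2: Map x * 2 on filtered [22, 18, 12, 15, 22]:
  22 -> 44
  18 -> 36
  12 -> 24
  15 -> 30
  22 -> 44
Therefore out = [44, 36, 24, 30, 44].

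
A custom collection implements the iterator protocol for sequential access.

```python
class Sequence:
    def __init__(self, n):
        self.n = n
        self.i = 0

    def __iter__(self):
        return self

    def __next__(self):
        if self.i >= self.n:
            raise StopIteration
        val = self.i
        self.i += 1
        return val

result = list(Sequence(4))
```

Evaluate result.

Step 1: Sequence(4) creates an iterator counting 0 to 3.
Step 2: list() consumes all values: [0, 1, 2, 3].
Therefore result = [0, 1, 2, 3].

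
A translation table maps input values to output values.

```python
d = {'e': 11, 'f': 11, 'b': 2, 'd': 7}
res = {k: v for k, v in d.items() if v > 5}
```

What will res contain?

Step 1: Filter items where value > 5:
  'e': 11 > 5: kept
  'f': 11 > 5: kept
  'b': 2 <= 5: removed
  'd': 7 > 5: kept
Therefore res = {'e': 11, 'f': 11, 'd': 7}.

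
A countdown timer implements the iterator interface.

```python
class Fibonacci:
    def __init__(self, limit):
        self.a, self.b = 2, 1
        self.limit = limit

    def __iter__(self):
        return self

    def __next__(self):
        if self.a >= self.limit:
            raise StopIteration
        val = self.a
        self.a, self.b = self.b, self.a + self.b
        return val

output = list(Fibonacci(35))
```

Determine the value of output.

Step 1: Fibonacci-like sequence (a=2, b=1) until >= 35:
  Yield 2, then a,b = 1,3
  Yield 1, then a,b = 3,4
  Yield 3, then a,b = 4,7
  Yield 4, then a,b = 7,11
  Yield 7, then a,b = 11,18
  Yield 11, then a,b = 18,29
  Yield 18, then a,b = 29,47
  Yield 29, then a,b = 47,76
Step 2: 47 >= 35, stop.
Therefore output = [2, 1, 3, 4, 7, 11, 18, 29].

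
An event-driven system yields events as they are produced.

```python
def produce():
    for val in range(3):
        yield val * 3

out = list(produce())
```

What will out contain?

Step 1: For each val in range(3), yield val * 3:
  val=0: yield 0 * 3 = 0
  val=1: yield 1 * 3 = 3
  val=2: yield 2 * 3 = 6
Therefore out = [0, 3, 6].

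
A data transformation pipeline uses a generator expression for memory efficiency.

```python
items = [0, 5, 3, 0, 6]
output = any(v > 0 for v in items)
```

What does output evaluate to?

Step 1: Check v > 0 for each element in [0, 5, 3, 0, 6]:
  0 > 0: False
  5 > 0: True
  3 > 0: True
  0 > 0: False
  6 > 0: True
Step 2: any() returns True.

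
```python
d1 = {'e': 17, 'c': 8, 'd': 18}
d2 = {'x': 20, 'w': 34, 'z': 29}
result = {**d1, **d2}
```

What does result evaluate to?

Step 1: Merge d1 and d2 (d2 values override on key conflicts).
Step 2: d1 has keys ['e', 'c', 'd'], d2 has keys ['x', 'w', 'z'].
Therefore result = {'e': 17, 'c': 8, 'd': 18, 'x': 20, 'w': 34, 'z': 29}.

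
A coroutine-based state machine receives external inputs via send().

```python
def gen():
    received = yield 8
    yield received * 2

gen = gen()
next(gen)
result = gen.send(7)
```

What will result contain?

Step 1: next(gen) advances to first yield, producing 8.
Step 2: send(7) resumes, received = 7.
Step 3: yield received * 2 = 7 * 2 = 14.
Therefore result = 14.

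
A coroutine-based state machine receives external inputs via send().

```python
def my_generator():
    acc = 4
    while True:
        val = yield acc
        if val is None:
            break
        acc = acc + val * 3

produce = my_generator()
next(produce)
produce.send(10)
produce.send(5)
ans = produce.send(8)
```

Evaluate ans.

Step 1: next() -> yield acc=4.
Step 2: send(10) -> val=10, acc = 4 + 10*3 = 34, yield 34.
Step 3: send(5) -> val=5, acc = 34 + 5*3 = 49, yield 49.
Step 4: send(8) -> val=8, acc = 49 + 8*3 = 73, yield 73.
Therefore ans = 73.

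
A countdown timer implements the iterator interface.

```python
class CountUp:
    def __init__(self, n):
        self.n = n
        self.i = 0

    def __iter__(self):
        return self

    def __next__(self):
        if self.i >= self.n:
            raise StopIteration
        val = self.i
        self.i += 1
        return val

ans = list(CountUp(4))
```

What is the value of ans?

Step 1: CountUp(4) creates an iterator counting 0 to 3.
Step 2: list() consumes all values: [0, 1, 2, 3].
Therefore ans = [0, 1, 2, 3].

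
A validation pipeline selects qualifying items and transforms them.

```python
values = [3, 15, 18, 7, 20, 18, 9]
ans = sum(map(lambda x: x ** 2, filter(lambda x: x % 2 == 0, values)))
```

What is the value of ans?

Step 1: Filter even numbers from [3, 15, 18, 7, 20, 18, 9]: [18, 20, 18]
Step 2: Square each: [324, 400, 324]
Step 3: Sum = 1048.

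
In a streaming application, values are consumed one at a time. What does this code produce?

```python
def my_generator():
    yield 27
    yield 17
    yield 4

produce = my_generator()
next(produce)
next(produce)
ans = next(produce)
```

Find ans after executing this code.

Step 1: my_generator() creates a generator.
Step 2: next(produce) yields 27 (consumed and discarded).
Step 3: next(produce) yields 17 (consumed and discarded).
Step 4: next(produce) yields 4, assigned to ans.
Therefore ans = 4.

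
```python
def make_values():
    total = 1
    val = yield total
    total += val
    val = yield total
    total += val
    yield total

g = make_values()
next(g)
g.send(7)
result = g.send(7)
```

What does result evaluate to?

Step 1: next() -> yield total=1.
Step 2: send(7) -> val=7, total = 1+7 = 8, yield 8.
Step 3: send(7) -> val=7, total = 8+7 = 15, yield 15.
Therefore result = 15.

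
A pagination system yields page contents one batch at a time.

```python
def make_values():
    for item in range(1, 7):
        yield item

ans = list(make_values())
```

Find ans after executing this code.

Step 1: The generator yields each value from range(1, 7).
Step 2: list() consumes all yields: [1, 2, 3, 4, 5, 6].
Therefore ans = [1, 2, 3, 4, 5, 6].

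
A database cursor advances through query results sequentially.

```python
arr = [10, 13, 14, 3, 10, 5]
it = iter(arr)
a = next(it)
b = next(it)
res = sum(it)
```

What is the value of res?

Step 1: Create iterator over [10, 13, 14, 3, 10, 5].
Step 2: a = next() = 10, b = next() = 13.
Step 3: sum() of remaining [14, 3, 10, 5] = 32.
Therefore res = 32.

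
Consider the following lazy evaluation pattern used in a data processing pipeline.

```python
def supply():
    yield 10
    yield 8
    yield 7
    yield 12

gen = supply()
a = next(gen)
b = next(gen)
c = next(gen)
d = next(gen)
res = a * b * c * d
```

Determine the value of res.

Step 1: Create generator and consume all values:
  a = next(gen) = 10
  b = next(gen) = 8
  c = next(gen) = 7
  d = next(gen) = 12
Step 2: res = 10 * 8 * 7 * 12 = 6720.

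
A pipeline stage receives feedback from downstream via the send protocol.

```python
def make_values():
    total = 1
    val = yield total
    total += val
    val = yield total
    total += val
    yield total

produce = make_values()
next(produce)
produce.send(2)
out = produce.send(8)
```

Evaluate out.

Step 1: next() -> yield total=1.
Step 2: send(2) -> val=2, total = 1+2 = 3, yield 3.
Step 3: send(8) -> val=8, total = 3+8 = 11, yield 11.
Therefore out = 11.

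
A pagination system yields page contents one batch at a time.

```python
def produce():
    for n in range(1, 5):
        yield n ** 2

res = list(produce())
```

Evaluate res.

Step 1: For each n in range(1, 5), yield n**2:
  n=1: yield 1**2 = 1
  n=2: yield 2**2 = 4
  n=3: yield 3**2 = 9
  n=4: yield 4**2 = 16
Therefore res = [1, 4, 9, 16].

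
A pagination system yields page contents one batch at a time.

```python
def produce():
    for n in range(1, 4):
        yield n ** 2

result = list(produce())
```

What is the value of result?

Step 1: For each n in range(1, 4), yield n**2:
  n=1: yield 1**2 = 1
  n=2: yield 2**2 = 4
  n=3: yield 3**2 = 9
Therefore result = [1, 4, 9].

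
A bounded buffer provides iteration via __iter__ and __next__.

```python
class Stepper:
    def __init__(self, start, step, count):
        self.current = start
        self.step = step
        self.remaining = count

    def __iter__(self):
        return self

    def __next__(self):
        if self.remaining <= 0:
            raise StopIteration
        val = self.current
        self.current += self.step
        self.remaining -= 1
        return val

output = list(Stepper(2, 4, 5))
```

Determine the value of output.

Step 1: Stepper starts at 2, increments by 4, for 5 steps:
  Yield 2, then current += 4
  Yield 6, then current += 4
  Yield 10, then current += 4
  Yield 14, then current += 4
  Yield 18, then current += 4
Therefore output = [2, 6, 10, 14, 18].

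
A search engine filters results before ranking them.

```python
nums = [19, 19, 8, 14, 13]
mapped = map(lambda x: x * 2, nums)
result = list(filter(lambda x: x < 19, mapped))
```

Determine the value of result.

Step 1: Map x * 2:
  19 -> 38
  19 -> 38
  8 -> 16
  14 -> 28
  13 -> 26
Step 2: Filter for < 19:
  38: removed
  38: removed
  16: kept
  28: removed
  26: removed
Therefore result = [16].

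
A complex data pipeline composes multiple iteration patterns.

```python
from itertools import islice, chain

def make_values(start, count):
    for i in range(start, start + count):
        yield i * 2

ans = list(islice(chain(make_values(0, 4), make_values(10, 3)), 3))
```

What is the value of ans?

Step 1: make_values(0, 4) yields [0, 2, 4, 6].
Step 2: make_values(10, 3) yields [20, 22, 24].
Step 3: chain concatenates: [0, 2, 4, 6, 20, 22, 24].
Step 4: islice takes first 3: [0, 2, 4].
Therefore ans = [0, 2, 4].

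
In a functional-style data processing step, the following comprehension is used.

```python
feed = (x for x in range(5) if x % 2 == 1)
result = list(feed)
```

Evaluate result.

Step 1: Filter range(5) keeping only odd values:
  x=0: even, excluded
  x=1: odd, included
  x=2: even, excluded
  x=3: odd, included
  x=4: even, excluded
Therefore result = [1, 3].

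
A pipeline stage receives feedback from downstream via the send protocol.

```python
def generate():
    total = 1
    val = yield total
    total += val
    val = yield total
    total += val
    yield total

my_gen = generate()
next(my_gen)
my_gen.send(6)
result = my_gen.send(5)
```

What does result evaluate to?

Step 1: next() -> yield total=1.
Step 2: send(6) -> val=6, total = 1+6 = 7, yield 7.
Step 3: send(5) -> val=5, total = 7+5 = 12, yield 12.
Therefore result = 12.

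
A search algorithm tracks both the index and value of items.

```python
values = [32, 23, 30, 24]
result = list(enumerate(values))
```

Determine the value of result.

Step 1: enumerate pairs each element with its index:
  (0, 32)
  (1, 23)
  (2, 30)
  (3, 24)
Therefore result = [(0, 32), (1, 23), (2, 30), (3, 24)].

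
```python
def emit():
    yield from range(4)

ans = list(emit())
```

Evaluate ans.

Step 1: yield from delegates to the iterable, yielding each element.
Step 2: Collected values: [0, 1, 2, 3].
Therefore ans = [0, 1, 2, 3].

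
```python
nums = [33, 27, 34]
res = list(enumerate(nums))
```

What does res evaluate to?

Step 1: enumerate pairs each element with its index:
  (0, 33)
  (1, 27)
  (2, 34)
Therefore res = [(0, 33), (1, 27), (2, 34)].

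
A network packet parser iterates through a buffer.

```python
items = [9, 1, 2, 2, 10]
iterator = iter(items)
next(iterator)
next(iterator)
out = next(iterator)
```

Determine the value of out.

Step 1: Create iterator over [9, 1, 2, 2, 10].
Step 2: next() consumes 9.
Step 3: next() consumes 1.
Step 4: next() returns 2.
Therefore out = 2.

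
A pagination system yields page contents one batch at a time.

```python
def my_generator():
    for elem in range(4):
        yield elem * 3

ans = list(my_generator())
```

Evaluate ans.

Step 1: For each elem in range(4), yield elem * 3:
  elem=0: yield 0 * 3 = 0
  elem=1: yield 1 * 3 = 3
  elem=2: yield 2 * 3 = 6
  elem=3: yield 3 * 3 = 9
Therefore ans = [0, 3, 6, 9].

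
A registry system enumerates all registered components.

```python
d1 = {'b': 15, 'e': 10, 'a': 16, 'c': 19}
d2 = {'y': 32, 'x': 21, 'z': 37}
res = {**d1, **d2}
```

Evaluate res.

Step 1: Merge d1 and d2 (d2 values override on key conflicts).
Step 2: d1 has keys ['b', 'e', 'a', 'c'], d2 has keys ['y', 'x', 'z'].
Therefore res = {'b': 15, 'e': 10, 'a': 16, 'c': 19, 'y': 32, 'x': 21, 'z': 37}.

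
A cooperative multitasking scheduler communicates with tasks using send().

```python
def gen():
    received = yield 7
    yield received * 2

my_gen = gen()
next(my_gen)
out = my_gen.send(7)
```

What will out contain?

Step 1: next(my_gen) advances to first yield, producing 7.
Step 2: send(7) resumes, received = 7.
Step 3: yield received * 2 = 7 * 2 = 14.
Therefore out = 14.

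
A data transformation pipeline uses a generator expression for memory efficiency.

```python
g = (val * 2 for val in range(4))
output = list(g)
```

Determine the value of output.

Step 1: For each val in range(4), compute val*2:
  val=0: 0*2 = 0
  val=1: 1*2 = 2
  val=2: 2*2 = 4
  val=3: 3*2 = 6
Therefore output = [0, 2, 4, 6].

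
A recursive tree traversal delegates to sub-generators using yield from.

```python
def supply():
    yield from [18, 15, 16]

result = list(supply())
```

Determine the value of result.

Step 1: yield from delegates to the iterable, yielding each element.
Step 2: Collected values: [18, 15, 16].
Therefore result = [18, 15, 16].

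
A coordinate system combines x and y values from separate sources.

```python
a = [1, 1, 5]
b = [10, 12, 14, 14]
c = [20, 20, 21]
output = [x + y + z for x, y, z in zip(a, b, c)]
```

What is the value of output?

Step 1: zip three lists (truncates to shortest, len=3):
  1 + 10 + 20 = 31
  1 + 12 + 20 = 33
  5 + 14 + 21 = 40
Therefore output = [31, 33, 40].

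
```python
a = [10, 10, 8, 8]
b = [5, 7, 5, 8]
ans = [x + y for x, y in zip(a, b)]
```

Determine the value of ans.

Step 1: Add corresponding elements:
  10 + 5 = 15
  10 + 7 = 17
  8 + 5 = 13
  8 + 8 = 16
Therefore ans = [15, 17, 13, 16].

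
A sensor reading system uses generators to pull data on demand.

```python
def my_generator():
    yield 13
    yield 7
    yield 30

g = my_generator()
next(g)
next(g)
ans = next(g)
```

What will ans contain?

Step 1: my_generator() creates a generator.
Step 2: next(g) yields 13 (consumed and discarded).
Step 3: next(g) yields 7 (consumed and discarded).
Step 4: next(g) yields 30, assigned to ans.
Therefore ans = 30.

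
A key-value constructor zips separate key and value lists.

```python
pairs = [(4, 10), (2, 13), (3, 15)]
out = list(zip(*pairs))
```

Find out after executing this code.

Step 1: zip(*pairs) transposes: unzips [(4, 10), (2, 13), (3, 15)] into separate sequences.
Step 2: First elements: (4, 2, 3), second elements: (10, 13, 15).
Therefore out = [(4, 2, 3), (10, 13, 15)].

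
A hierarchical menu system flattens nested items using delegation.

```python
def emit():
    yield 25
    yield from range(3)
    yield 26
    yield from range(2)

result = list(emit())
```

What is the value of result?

Step 1: Trace yields in order:
  yield 25
  yield 0
  yield 1
  yield 2
  yield 26
  yield 0
  yield 1
Therefore result = [25, 0, 1, 2, 26, 0, 1].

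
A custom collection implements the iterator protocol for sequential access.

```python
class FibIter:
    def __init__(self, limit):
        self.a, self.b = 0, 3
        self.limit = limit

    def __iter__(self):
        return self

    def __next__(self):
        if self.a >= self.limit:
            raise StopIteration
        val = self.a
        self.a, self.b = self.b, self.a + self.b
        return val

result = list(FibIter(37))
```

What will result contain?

Step 1: Fibonacci-like sequence (a=0, b=3) until >= 37:
  Yield 0, then a,b = 3,3
  Yield 3, then a,b = 3,6
  Yield 3, then a,b = 6,9
  Yield 6, then a,b = 9,15
  Yield 9, then a,b = 15,24
  Yield 15, then a,b = 24,39
  Yield 24, then a,b = 39,63
Step 2: 39 >= 37, stop.
Therefore result = [0, 3, 3, 6, 9, 15, 24].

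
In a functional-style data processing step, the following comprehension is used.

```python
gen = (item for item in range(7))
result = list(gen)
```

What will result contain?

Step 1: Generator expression iterates range(7): [0, 1, 2, 3, 4, 5, 6].
Step 2: list() collects all values.
Therefore result = [0, 1, 2, 3, 4, 5, 6].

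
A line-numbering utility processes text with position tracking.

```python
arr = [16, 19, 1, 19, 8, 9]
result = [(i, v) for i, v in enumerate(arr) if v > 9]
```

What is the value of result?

Step 1: Filter enumerate([16, 19, 1, 19, 8, 9]) keeping v > 9:
  (0, 16): 16 > 9, included
  (1, 19): 19 > 9, included
  (2, 1): 1 <= 9, excluded
  (3, 19): 19 > 9, included
  (4, 8): 8 <= 9, excluded
  (5, 9): 9 <= 9, excluded
Therefore result = [(0, 16), (1, 19), (3, 19)].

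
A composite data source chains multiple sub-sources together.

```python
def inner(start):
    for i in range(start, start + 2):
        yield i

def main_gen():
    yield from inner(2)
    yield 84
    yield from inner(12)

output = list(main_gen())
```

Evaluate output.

Step 1: main_gen() delegates to inner(2):
  yield 2
  yield 3
Step 2: yield 84
Step 3: Delegates to inner(12):
  yield 12
  yield 13
Therefore output = [2, 3, 84, 12, 13].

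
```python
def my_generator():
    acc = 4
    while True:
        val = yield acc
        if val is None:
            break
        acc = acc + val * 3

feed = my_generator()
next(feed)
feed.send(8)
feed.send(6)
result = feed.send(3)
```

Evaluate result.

Step 1: next() -> yield acc=4.
Step 2: send(8) -> val=8, acc = 4 + 8*3 = 28, yield 28.
Step 3: send(6) -> val=6, acc = 28 + 6*3 = 46, yield 46.
Step 4: send(3) -> val=3, acc = 46 + 3*3 = 55, yield 55.
Therefore result = 55.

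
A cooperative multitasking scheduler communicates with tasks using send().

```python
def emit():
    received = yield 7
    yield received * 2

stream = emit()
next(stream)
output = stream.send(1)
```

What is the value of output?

Step 1: next(stream) advances to first yield, producing 7.
Step 2: send(1) resumes, received = 1.
Step 3: yield received * 2 = 1 * 2 = 2.
Therefore output = 2.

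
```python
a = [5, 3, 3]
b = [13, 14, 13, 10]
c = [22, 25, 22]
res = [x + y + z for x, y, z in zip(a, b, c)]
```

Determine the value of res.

Step 1: zip three lists (truncates to shortest, len=3):
  5 + 13 + 22 = 40
  3 + 14 + 25 = 42
  3 + 13 + 22 = 38
Therefore res = [40, 42, 38].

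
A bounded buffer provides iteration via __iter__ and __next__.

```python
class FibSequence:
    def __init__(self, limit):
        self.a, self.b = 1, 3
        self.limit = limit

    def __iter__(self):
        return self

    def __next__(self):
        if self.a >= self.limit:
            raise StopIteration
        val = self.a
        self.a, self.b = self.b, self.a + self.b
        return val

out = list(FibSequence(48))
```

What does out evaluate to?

Step 1: Fibonacci-like sequence (a=1, b=3) until >= 48:
  Yield 1, then a,b = 3,4
  Yield 3, then a,b = 4,7
  Yield 4, then a,b = 7,11
  Yield 7, then a,b = 11,18
  Yield 11, then a,b = 18,29
  Yield 18, then a,b = 29,47
  Yield 29, then a,b = 47,76
  Yield 47, then a,b = 76,123
Step 2: 76 >= 48, stop.
Therefore out = [1, 3, 4, 7, 11, 18, 29, 47].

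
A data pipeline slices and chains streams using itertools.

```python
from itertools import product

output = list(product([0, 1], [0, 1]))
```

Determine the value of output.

Step 1: product([0, 1], [0, 1]) gives all pairs:
  (0, 0)
  (0, 1)
  (1, 0)
  (1, 1)
Therefore output = [(0, 0), (0, 1), (1, 0), (1, 1)].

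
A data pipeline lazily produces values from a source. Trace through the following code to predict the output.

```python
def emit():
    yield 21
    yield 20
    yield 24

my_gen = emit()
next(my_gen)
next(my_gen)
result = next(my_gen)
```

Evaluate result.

Step 1: emit() creates a generator.
Step 2: next(my_gen) yields 21 (consumed and discarded).
Step 3: next(my_gen) yields 20 (consumed and discarded).
Step 4: next(my_gen) yields 24, assigned to result.
Therefore result = 24.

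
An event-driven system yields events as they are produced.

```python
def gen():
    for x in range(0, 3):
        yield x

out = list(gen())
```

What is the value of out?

Step 1: The generator yields each value from range(0, 3).
Step 2: list() consumes all yields: [0, 1, 2].
Therefore out = [0, 1, 2].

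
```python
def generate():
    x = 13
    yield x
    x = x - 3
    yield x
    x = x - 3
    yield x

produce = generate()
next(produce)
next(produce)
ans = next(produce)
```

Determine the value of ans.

Step 1: Trace through generator execution:
  Yield 1: x starts at 13, yield 13
  Yield 2: x = 13 - 3 = 10, yield 10
  Yield 3: x = 10 - 3 = 7, yield 7
Step 2: First next() gets 13, second next() gets the second value, third next() yields 7.
Therefore ans = 7.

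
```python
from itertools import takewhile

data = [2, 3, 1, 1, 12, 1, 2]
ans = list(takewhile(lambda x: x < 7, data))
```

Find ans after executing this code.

Step 1: takewhile stops at first element >= 7:
  2 < 7: take
  3 < 7: take
  1 < 7: take
  1 < 7: take
  12 >= 7: stop
Therefore ans = [2, 3, 1, 1].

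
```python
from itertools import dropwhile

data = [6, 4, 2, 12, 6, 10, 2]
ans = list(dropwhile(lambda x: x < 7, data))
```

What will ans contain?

Step 1: dropwhile drops elements while < 7:
  6 < 7: dropped
  4 < 7: dropped
  2 < 7: dropped
  12: kept (dropping stopped)
Step 2: Remaining elements kept regardless of condition.
Therefore ans = [12, 6, 10, 2].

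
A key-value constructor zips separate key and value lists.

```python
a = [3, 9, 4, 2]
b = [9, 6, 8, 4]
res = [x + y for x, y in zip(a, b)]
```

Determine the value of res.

Step 1: Add corresponding elements:
  3 + 9 = 12
  9 + 6 = 15
  4 + 8 = 12
  2 + 4 = 6
Therefore res = [12, 15, 12, 6].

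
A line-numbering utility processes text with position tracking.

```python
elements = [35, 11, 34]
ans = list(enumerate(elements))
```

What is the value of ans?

Step 1: enumerate pairs each element with its index:
  (0, 35)
  (1, 11)
  (2, 34)
Therefore ans = [(0, 35), (1, 11), (2, 34)].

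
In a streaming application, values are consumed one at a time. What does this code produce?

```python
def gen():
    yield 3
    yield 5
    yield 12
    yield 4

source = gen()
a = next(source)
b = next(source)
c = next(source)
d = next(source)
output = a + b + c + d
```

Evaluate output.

Step 1: Create generator and consume all values:
  a = next(source) = 3
  b = next(source) = 5
  c = next(source) = 12
  d = next(source) = 4
Step 2: output = 3 + 5 + 12 + 4 = 24.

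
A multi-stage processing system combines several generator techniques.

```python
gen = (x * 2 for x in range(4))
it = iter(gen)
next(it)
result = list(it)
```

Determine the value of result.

Step 1: Generator produces [0, 2, 4, 6].
Step 2: next(it) consumes first element (0).
Step 3: list(it) collects remaining: [2, 4, 6].
Therefore result = [2, 4, 6].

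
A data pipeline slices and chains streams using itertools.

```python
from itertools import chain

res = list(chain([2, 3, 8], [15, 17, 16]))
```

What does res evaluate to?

Step 1: chain() concatenates iterables: [2, 3, 8] + [15, 17, 16].
Therefore res = [2, 3, 8, 15, 17, 16].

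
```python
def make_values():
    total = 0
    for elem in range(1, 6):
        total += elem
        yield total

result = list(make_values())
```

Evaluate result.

Step 1: Generator accumulates running sum:
  elem=1: total = 1, yield 1
  elem=2: total = 3, yield 3
  elem=3: total = 6, yield 6
  elem=4: total = 10, yield 10
  elem=5: total = 15, yield 15
Therefore result = [1, 3, 6, 10, 15].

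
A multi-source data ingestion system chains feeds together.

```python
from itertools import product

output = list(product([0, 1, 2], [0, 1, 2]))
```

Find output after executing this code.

Step 1: product([0, 1, 2], [0, 1, 2]) gives all pairs:
  (0, 0)
  (0, 1)
  (0, 2)
  (1, 0)
  (1, 1)
  (1, 2)
  (2, 0)
  (2, 1)
  (2, 2)
Therefore output = [(0, 0), (0, 1), (0, 2), (1, 0), (1, 1), (1, 2), (2, 0), (2, 1), (2, 2)].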